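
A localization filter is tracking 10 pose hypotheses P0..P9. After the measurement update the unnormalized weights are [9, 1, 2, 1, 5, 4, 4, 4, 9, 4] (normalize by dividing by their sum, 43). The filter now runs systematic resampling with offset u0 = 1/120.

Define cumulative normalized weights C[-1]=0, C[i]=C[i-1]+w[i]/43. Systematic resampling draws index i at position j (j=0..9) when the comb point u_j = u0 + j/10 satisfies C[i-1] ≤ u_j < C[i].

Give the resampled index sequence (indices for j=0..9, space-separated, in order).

C = [9/43, 10/43, 12/43, 13/43, 18/43, 22/43, 26/43, 30/43, 39/43, 1]
j=0: u_0=1/120 ∈ [0, 9/43) → index 0
j=1: u_1=13/120 ∈ [0, 9/43) → index 0
j=2: u_2=5/24 ∈ [0, 9/43) → index 0
j=3: u_3=37/120 ∈ [13/43, 18/43) → index 4
j=4: u_4=49/120 ∈ [13/43, 18/43) → index 4
j=5: u_5=61/120 ∈ [18/43, 22/43) → index 5
j=6: u_6=73/120 ∈ [26/43, 30/43) → index 7
j=7: u_7=17/24 ∈ [30/43, 39/43) → index 8
j=8: u_8=97/120 ∈ [30/43, 39/43) → index 8
j=9: u_9=109/120 ∈ [39/43, 1) → index 9

0 0 0 4 4 5 7 8 8 9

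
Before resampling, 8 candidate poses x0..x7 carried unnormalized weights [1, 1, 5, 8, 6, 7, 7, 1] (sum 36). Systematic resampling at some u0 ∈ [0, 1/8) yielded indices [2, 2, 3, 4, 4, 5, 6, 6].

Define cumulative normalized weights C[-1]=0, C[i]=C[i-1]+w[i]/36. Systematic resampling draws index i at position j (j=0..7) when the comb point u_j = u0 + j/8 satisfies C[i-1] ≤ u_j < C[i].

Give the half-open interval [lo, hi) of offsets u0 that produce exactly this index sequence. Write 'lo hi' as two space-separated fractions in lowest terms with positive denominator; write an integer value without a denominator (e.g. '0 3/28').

1/18 5/72

C = [1/36, 1/18, 7/36, 5/12, 7/12, 7/9, 35/36, 1]
j=0 picked index 2: u0 ∈ [1/18, 7/36)
j=1 picked index 2: u0 ∈ [-5/72, 5/72)
j=2 picked index 3: u0 ∈ [-1/18, 1/6)
j=3 picked index 4: u0 ∈ [1/24, 5/24)
j=4 picked index 4: u0 ∈ [-1/12, 1/12)
j=5 picked index 5: u0 ∈ [-1/24, 11/72)
j=6 picked index 6: u0 ∈ [1/36, 2/9)
j=7 picked index 6: u0 ∈ [-7/72, 7/72)
intersection: [1/18, 5/72)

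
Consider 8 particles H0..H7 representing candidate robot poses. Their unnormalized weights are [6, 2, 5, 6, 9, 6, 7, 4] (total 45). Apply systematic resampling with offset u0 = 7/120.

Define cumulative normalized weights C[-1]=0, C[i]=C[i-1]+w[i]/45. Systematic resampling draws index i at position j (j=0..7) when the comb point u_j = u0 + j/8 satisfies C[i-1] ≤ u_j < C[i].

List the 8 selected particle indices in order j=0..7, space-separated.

C = [2/15, 8/45, 13/45, 19/45, 28/45, 34/45, 41/45, 1]
j=0: u_0=7/120 ∈ [0, 2/15) → index 0
j=1: u_1=11/60 ∈ [8/45, 13/45) → index 2
j=2: u_2=37/120 ∈ [13/45, 19/45) → index 3
j=3: u_3=13/30 ∈ [19/45, 28/45) → index 4
j=4: u_4=67/120 ∈ [19/45, 28/45) → index 4
j=5: u_5=41/60 ∈ [28/45, 34/45) → index 5
j=6: u_6=97/120 ∈ [34/45, 41/45) → index 6
j=7: u_7=14/15 ∈ [41/45, 1) → index 7

0 2 3 4 4 5 6 7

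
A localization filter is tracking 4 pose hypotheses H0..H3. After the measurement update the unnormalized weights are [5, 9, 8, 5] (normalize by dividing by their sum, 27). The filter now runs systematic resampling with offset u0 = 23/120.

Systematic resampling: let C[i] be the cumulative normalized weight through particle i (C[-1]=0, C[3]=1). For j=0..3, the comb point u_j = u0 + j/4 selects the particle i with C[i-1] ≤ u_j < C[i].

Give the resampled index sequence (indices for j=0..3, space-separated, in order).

C = [5/27, 14/27, 22/27, 1]
j=0: u_0=23/120 ∈ [5/27, 14/27) → index 1
j=1: u_1=53/120 ∈ [5/27, 14/27) → index 1
j=2: u_2=83/120 ∈ [14/27, 22/27) → index 2
j=3: u_3=113/120 ∈ [22/27, 1) → index 3

1 1 2 3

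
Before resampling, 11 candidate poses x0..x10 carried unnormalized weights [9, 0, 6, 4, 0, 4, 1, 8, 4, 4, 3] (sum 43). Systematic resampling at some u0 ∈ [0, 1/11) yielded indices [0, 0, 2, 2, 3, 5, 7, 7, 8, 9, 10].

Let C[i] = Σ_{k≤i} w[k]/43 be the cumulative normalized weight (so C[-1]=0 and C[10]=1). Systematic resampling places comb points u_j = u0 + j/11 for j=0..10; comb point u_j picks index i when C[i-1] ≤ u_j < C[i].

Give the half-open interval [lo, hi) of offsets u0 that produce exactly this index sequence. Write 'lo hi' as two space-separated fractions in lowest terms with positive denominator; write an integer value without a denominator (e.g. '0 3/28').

C = [9/43, 9/43, 15/43, 19/43, 19/43, 23/43, 24/43, 32/43, 36/43, 40/43, 1]
j=0 picked index 0: u0 ∈ [0, 9/43)
j=1 picked index 0: u0 ∈ [-1/11, 56/473)
j=2 picked index 2: u0 ∈ [13/473, 79/473)
j=3 picked index 2: u0 ∈ [-30/473, 36/473)
j=4 picked index 3: u0 ∈ [-7/473, 37/473)
j=5 picked index 5: u0 ∈ [-6/473, 38/473)
j=6 picked index 7: u0 ∈ [6/473, 94/473)
j=7 picked index 7: u0 ∈ [-37/473, 51/473)
j=8 picked index 8: u0 ∈ [8/473, 52/473)
j=9 picked index 9: u0 ∈ [9/473, 53/473)
j=10 picked index 10: u0 ∈ [10/473, 1/11)
intersection: [13/473, 36/473)

13/473 36/473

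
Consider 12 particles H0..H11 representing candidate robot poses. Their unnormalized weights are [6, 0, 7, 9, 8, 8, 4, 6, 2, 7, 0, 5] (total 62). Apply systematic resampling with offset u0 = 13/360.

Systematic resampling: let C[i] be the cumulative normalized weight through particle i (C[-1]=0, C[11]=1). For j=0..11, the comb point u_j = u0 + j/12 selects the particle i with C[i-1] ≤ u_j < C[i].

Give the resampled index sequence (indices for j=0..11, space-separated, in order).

0 2 2 3 4 4 5 6 7 8 9 11

C = [3/31, 3/31, 13/62, 11/31, 15/31, 19/31, 21/31, 24/31, 25/31, 57/62, 57/62, 1]
j=0: u_0=13/360 ∈ [0, 3/31) → index 0
j=1: u_1=43/360 ∈ [3/31, 13/62) → index 2
j=2: u_2=73/360 ∈ [3/31, 13/62) → index 2
j=3: u_3=103/360 ∈ [13/62, 11/31) → index 3
j=4: u_4=133/360 ∈ [11/31, 15/31) → index 4
j=5: u_5=163/360 ∈ [11/31, 15/31) → index 4
j=6: u_6=193/360 ∈ [15/31, 19/31) → index 5
j=7: u_7=223/360 ∈ [19/31, 21/31) → index 6
j=8: u_8=253/360 ∈ [21/31, 24/31) → index 7
j=9: u_9=283/360 ∈ [24/31, 25/31) → index 8
j=10: u_10=313/360 ∈ [25/31, 57/62) → index 9
j=11: u_11=343/360 ∈ [57/62, 1) → index 11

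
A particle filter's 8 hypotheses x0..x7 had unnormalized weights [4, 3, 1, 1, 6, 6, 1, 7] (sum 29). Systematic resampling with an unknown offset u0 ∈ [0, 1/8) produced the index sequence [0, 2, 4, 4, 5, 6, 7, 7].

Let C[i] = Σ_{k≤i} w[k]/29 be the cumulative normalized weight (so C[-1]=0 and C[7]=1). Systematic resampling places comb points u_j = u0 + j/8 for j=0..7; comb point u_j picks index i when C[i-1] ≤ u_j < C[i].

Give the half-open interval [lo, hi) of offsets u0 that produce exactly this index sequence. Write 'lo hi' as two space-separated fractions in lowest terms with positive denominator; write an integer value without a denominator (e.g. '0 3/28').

C = [4/29, 7/29, 8/29, 9/29, 15/29, 21/29, 22/29, 1]
j=0 picked index 0: u0 ∈ [0, 4/29)
j=1 picked index 2: u0 ∈ [27/232, 35/232)
j=2 picked index 4: u0 ∈ [7/116, 31/116)
j=3 picked index 4: u0 ∈ [-15/232, 33/232)
j=4 picked index 5: u0 ∈ [1/58, 13/58)
j=5 picked index 6: u0 ∈ [23/232, 31/232)
j=6 picked index 7: u0 ∈ [1/116, 1/4)
j=7 picked index 7: u0 ∈ [-27/232, 1/8)
intersection: [27/232, 1/8)

27/232 1/8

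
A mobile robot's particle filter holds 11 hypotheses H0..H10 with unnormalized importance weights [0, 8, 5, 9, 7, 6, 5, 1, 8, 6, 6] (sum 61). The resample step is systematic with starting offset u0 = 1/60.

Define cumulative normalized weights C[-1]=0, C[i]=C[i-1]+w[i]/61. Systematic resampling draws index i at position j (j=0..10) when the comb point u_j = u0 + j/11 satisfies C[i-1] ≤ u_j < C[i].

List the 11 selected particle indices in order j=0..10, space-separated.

1 1 2 3 4 4 5 6 8 9 10

C = [0, 8/61, 13/61, 22/61, 29/61, 35/61, 40/61, 41/61, 49/61, 55/61, 1]
j=0: u_0=1/60 ∈ [0, 8/61) → index 1
j=1: u_1=71/660 ∈ [0, 8/61) → index 1
j=2: u_2=131/660 ∈ [8/61, 13/61) → index 2
j=3: u_3=191/660 ∈ [13/61, 22/61) → index 3
j=4: u_4=251/660 ∈ [22/61, 29/61) → index 4
j=5: u_5=311/660 ∈ [22/61, 29/61) → index 4
j=6: u_6=371/660 ∈ [29/61, 35/61) → index 5
j=7: u_7=431/660 ∈ [35/61, 40/61) → index 6
j=8: u_8=491/660 ∈ [41/61, 49/61) → index 8
j=9: u_9=551/660 ∈ [49/61, 55/61) → index 9
j=10: u_10=611/660 ∈ [55/61, 1) → index 10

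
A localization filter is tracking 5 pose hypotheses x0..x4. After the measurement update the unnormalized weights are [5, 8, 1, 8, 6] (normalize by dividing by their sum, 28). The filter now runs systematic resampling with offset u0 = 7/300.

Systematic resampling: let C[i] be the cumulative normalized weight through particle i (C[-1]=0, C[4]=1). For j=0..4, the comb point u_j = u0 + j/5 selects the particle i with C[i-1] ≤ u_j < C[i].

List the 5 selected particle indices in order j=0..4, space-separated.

0 1 1 3 4

C = [5/28, 13/28, 1/2, 11/14, 1]
j=0: u_0=7/300 ∈ [0, 5/28) → index 0
j=1: u_1=67/300 ∈ [5/28, 13/28) → index 1
j=2: u_2=127/300 ∈ [5/28, 13/28) → index 1
j=3: u_3=187/300 ∈ [1/2, 11/14) → index 3
j=4: u_4=247/300 ∈ [11/14, 1) → index 4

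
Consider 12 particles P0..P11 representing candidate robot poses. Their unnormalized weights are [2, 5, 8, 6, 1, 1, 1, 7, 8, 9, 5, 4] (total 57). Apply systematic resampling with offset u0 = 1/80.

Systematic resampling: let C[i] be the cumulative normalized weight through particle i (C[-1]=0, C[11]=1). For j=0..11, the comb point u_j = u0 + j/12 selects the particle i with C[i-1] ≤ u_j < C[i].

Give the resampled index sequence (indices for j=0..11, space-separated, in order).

C = [2/57, 7/57, 5/19, 7/19, 22/57, 23/57, 8/19, 31/57, 13/19, 16/19, 53/57, 1]
j=0: u_0=1/80 ∈ [0, 2/57) → index 0
j=1: u_1=23/240 ∈ [2/57, 7/57) → index 1
j=2: u_2=43/240 ∈ [7/57, 5/19) → index 2
j=3: u_3=21/80 ∈ [7/57, 5/19) → index 2
j=4: u_4=83/240 ∈ [5/19, 7/19) → index 3
j=5: u_5=103/240 ∈ [8/19, 31/57) → index 7
j=6: u_6=41/80 ∈ [8/19, 31/57) → index 7
j=7: u_7=143/240 ∈ [31/57, 13/19) → index 8
j=8: u_8=163/240 ∈ [31/57, 13/19) → index 8
j=9: u_9=61/80 ∈ [13/19, 16/19) → index 9
j=10: u_10=203/240 ∈ [16/19, 53/57) → index 10
j=11: u_11=223/240 ∈ [16/19, 53/57) → index 10

0 1 2 2 3 7 7 8 8 9 10 10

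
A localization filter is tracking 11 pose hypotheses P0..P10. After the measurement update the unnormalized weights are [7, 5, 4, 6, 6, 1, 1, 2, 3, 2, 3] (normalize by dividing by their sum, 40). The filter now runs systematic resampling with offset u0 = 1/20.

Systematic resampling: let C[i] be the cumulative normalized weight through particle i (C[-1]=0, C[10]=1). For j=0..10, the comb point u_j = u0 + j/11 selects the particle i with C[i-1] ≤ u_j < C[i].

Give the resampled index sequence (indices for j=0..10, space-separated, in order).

0 0 1 2 3 3 4 4 7 8 10

C = [7/40, 3/10, 2/5, 11/20, 7/10, 29/40, 3/4, 4/5, 7/8, 37/40, 1]
j=0: u_0=1/20 ∈ [0, 7/40) → index 0
j=1: u_1=31/220 ∈ [0, 7/40) → index 0
j=2: u_2=51/220 ∈ [7/40, 3/10) → index 1
j=3: u_3=71/220 ∈ [3/10, 2/5) → index 2
j=4: u_4=91/220 ∈ [2/5, 11/20) → index 3
j=5: u_5=111/220 ∈ [2/5, 11/20) → index 3
j=6: u_6=131/220 ∈ [11/20, 7/10) → index 4
j=7: u_7=151/220 ∈ [11/20, 7/10) → index 4
j=8: u_8=171/220 ∈ [3/4, 4/5) → index 7
j=9: u_9=191/220 ∈ [4/5, 7/8) → index 8
j=10: u_10=211/220 ∈ [37/40, 1) → index 10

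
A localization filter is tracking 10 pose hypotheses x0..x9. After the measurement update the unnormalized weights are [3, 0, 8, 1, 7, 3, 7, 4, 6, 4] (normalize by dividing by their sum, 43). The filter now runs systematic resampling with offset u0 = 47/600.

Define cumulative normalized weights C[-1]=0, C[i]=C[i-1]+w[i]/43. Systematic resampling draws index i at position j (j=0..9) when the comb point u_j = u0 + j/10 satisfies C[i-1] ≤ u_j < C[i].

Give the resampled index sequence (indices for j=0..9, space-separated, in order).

C = [3/43, 3/43, 11/43, 12/43, 19/43, 22/43, 29/43, 33/43, 39/43, 1]
j=0: u_0=47/600 ∈ [3/43, 11/43) → index 2
j=1: u_1=107/600 ∈ [3/43, 11/43) → index 2
j=2: u_2=167/600 ∈ [11/43, 12/43) → index 3
j=3: u_3=227/600 ∈ [12/43, 19/43) → index 4
j=4: u_4=287/600 ∈ [19/43, 22/43) → index 5
j=5: u_5=347/600 ∈ [22/43, 29/43) → index 6
j=6: u_6=407/600 ∈ [29/43, 33/43) → index 7
j=7: u_7=467/600 ∈ [33/43, 39/43) → index 8
j=8: u_8=527/600 ∈ [33/43, 39/43) → index 8
j=9: u_9=587/600 ∈ [39/43, 1) → index 9

2 2 3 4 5 6 7 8 8 9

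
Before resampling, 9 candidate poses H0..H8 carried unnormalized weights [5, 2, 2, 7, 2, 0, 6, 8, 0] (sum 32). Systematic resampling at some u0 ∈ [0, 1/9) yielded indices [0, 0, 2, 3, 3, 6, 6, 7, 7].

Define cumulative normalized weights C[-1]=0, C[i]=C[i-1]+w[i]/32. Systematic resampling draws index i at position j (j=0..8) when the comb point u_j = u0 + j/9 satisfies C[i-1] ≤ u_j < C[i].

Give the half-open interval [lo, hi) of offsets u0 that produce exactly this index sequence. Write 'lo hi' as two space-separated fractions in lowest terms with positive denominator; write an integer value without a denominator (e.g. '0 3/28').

1/144 13/288

C = [5/32, 7/32, 9/32, 1/2, 9/16, 9/16, 3/4, 1, 1]
j=0 picked index 0: u0 ∈ [0, 5/32)
j=1 picked index 0: u0 ∈ [-1/9, 13/288)
j=2 picked index 2: u0 ∈ [-1/288, 17/288)
j=3 picked index 3: u0 ∈ [-5/96, 1/6)
j=4 picked index 3: u0 ∈ [-47/288, 1/18)
j=5 picked index 6: u0 ∈ [1/144, 7/36)
j=6 picked index 6: u0 ∈ [-5/48, 1/12)
j=7 picked index 7: u0 ∈ [-1/36, 2/9)
j=8 picked index 7: u0 ∈ [-5/36, 1/9)
intersection: [1/144, 13/288)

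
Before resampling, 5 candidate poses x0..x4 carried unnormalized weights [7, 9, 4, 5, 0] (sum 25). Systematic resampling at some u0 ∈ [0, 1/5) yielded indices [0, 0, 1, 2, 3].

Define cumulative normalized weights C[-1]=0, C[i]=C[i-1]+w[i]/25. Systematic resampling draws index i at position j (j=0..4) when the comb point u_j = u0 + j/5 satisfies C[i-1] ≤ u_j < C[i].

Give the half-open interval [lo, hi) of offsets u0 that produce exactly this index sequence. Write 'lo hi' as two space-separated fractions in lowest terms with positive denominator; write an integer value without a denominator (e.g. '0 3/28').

C = [7/25, 16/25, 4/5, 1, 1]
j=0 picked index 0: u0 ∈ [0, 7/25)
j=1 picked index 0: u0 ∈ [-1/5, 2/25)
j=2 picked index 1: u0 ∈ [-3/25, 6/25)
j=3 picked index 2: u0 ∈ [1/25, 1/5)
j=4 picked index 3: u0 ∈ [0, 1/5)
intersection: [1/25, 2/25)

1/25 2/25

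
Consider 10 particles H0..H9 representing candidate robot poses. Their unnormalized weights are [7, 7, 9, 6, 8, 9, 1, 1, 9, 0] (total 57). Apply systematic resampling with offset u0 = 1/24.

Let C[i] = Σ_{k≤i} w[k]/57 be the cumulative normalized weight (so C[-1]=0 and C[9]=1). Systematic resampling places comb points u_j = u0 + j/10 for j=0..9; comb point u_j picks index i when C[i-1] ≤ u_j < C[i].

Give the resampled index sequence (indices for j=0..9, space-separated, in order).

C = [7/57, 14/57, 23/57, 29/57, 37/57, 46/57, 47/57, 16/19, 1, 1]
j=0: u_0=1/24 ∈ [0, 7/57) → index 0
j=1: u_1=17/120 ∈ [7/57, 14/57) → index 1
j=2: u_2=29/120 ∈ [7/57, 14/57) → index 1
j=3: u_3=41/120 ∈ [14/57, 23/57) → index 2
j=4: u_4=53/120 ∈ [23/57, 29/57) → index 3
j=5: u_5=13/24 ∈ [29/57, 37/57) → index 4
j=6: u_6=77/120 ∈ [29/57, 37/57) → index 4
j=7: u_7=89/120 ∈ [37/57, 46/57) → index 5
j=8: u_8=101/120 ∈ [47/57, 16/19) → index 7
j=9: u_9=113/120 ∈ [16/19, 1) → index 8

0 1 1 2 3 4 4 5 7 8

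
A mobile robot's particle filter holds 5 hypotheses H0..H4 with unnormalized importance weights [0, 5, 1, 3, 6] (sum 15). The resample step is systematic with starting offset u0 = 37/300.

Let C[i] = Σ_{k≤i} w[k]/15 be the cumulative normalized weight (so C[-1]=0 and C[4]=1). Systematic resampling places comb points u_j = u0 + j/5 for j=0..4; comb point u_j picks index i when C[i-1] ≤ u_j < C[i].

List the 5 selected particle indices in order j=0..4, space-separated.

C = [0, 1/3, 2/5, 3/5, 1]
j=0: u_0=37/300 ∈ [0, 1/3) → index 1
j=1: u_1=97/300 ∈ [0, 1/3) → index 1
j=2: u_2=157/300 ∈ [2/5, 3/5) → index 3
j=3: u_3=217/300 ∈ [3/5, 1) → index 4
j=4: u_4=277/300 ∈ [3/5, 1) → index 4

1 1 3 4 4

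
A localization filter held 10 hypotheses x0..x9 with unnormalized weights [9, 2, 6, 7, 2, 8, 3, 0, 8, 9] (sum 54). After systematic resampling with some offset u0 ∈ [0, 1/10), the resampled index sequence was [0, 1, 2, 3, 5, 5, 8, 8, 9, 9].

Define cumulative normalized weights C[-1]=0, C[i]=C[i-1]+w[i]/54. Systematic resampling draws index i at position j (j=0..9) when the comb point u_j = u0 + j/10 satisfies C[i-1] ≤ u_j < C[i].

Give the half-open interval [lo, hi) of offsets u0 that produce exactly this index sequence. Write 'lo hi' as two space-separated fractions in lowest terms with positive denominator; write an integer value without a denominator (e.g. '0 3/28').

23/270 1/10

C = [1/6, 11/54, 17/54, 4/9, 13/27, 17/27, 37/54, 37/54, 5/6, 1]
j=0 picked index 0: u0 ∈ [0, 1/6)
j=1 picked index 1: u0 ∈ [1/15, 14/135)
j=2 picked index 2: u0 ∈ [1/270, 31/270)
j=3 picked index 3: u0 ∈ [2/135, 13/90)
j=4 picked index 5: u0 ∈ [11/135, 31/135)
j=5 picked index 5: u0 ∈ [-1/54, 7/54)
j=6 picked index 8: u0 ∈ [23/270, 7/30)
j=7 picked index 8: u0 ∈ [-2/135, 2/15)
j=8 picked index 9: u0 ∈ [1/30, 1/5)
j=9 picked index 9: u0 ∈ [-1/15, 1/10)
intersection: [23/270, 1/10)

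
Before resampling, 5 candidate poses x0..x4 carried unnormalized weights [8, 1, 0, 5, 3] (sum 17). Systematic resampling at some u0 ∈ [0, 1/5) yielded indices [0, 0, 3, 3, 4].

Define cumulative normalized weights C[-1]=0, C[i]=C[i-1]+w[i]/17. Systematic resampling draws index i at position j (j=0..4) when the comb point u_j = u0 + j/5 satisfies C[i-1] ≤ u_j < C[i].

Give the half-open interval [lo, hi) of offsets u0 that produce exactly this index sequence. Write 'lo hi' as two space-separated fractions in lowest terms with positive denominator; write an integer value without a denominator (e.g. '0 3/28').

C = [8/17, 9/17, 9/17, 14/17, 1]
j=0 picked index 0: u0 ∈ [0, 8/17)
j=1 picked index 0: u0 ∈ [-1/5, 23/85)
j=2 picked index 3: u0 ∈ [11/85, 36/85)
j=3 picked index 3: u0 ∈ [-6/85, 19/85)
j=4 picked index 4: u0 ∈ [2/85, 1/5)
intersection: [11/85, 1/5)

11/85 1/5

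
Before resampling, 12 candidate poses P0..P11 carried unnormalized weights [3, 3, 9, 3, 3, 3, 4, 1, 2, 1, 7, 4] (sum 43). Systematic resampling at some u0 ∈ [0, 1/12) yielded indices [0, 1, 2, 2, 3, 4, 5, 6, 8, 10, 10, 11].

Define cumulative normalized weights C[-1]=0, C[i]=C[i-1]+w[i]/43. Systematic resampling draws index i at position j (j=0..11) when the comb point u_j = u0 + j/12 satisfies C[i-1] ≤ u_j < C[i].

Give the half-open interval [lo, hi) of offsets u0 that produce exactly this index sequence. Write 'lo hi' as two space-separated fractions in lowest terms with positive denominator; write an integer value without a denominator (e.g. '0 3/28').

2/129 7/129

C = [3/43, 6/43, 15/43, 18/43, 21/43, 24/43, 28/43, 29/43, 31/43, 32/43, 39/43, 1]
j=0 picked index 0: u0 ∈ [0, 3/43)
j=1 picked index 1: u0 ∈ [-7/516, 29/516)
j=2 picked index 2: u0 ∈ [-7/258, 47/258)
j=3 picked index 2: u0 ∈ [-19/172, 17/172)
j=4 picked index 3: u0 ∈ [2/129, 11/129)
j=5 picked index 4: u0 ∈ [1/516, 37/516)
j=6 picked index 5: u0 ∈ [-1/86, 5/86)
j=7 picked index 6: u0 ∈ [-13/516, 35/516)
j=8 picked index 8: u0 ∈ [1/129, 7/129)
j=9 picked index 10: u0 ∈ [-1/172, 27/172)
j=10 picked index 10: u0 ∈ [-23/258, 19/258)
j=11 picked index 11: u0 ∈ [-5/516, 1/12)
intersection: [2/129, 7/129)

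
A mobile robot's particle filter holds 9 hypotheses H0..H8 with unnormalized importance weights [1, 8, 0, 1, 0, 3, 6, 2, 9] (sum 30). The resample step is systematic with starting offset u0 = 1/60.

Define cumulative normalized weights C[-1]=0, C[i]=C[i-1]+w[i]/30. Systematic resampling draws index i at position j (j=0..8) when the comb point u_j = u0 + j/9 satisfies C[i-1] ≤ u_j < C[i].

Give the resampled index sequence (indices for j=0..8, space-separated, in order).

0 1 1 5 6 6 7 8 8

C = [1/30, 3/10, 3/10, 1/3, 1/3, 13/30, 19/30, 7/10, 1]
j=0: u_0=1/60 ∈ [0, 1/30) → index 0
j=1: u_1=23/180 ∈ [1/30, 3/10) → index 1
j=2: u_2=43/180 ∈ [1/30, 3/10) → index 1
j=3: u_3=7/20 ∈ [1/3, 13/30) → index 5
j=4: u_4=83/180 ∈ [13/30, 19/30) → index 6
j=5: u_5=103/180 ∈ [13/30, 19/30) → index 6
j=6: u_6=41/60 ∈ [19/30, 7/10) → index 7
j=7: u_7=143/180 ∈ [7/10, 1) → index 8
j=8: u_8=163/180 ∈ [7/10, 1) → index 8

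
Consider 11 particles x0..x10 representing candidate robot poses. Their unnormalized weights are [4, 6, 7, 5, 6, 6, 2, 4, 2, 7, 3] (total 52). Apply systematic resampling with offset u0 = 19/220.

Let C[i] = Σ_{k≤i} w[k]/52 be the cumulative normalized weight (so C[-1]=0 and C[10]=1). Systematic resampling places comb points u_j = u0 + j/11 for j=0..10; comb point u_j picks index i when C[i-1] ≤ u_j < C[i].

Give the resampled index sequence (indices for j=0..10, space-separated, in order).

C = [1/13, 5/26, 17/52, 11/26, 7/13, 17/26, 9/13, 10/13, 21/26, 49/52, 1]
j=0: u_0=19/220 ∈ [1/13, 5/26) → index 1
j=1: u_1=39/220 ∈ [1/13, 5/26) → index 1
j=2: u_2=59/220 ∈ [5/26, 17/52) → index 2
j=3: u_3=79/220 ∈ [17/52, 11/26) → index 3
j=4: u_4=9/20 ∈ [11/26, 7/13) → index 4
j=5: u_5=119/220 ∈ [7/13, 17/26) → index 5
j=6: u_6=139/220 ∈ [7/13, 17/26) → index 5
j=7: u_7=159/220 ∈ [9/13, 10/13) → index 7
j=8: u_8=179/220 ∈ [21/26, 49/52) → index 9
j=9: u_9=199/220 ∈ [21/26, 49/52) → index 9
j=10: u_10=219/220 ∈ [49/52, 1) → index 10

1 1 2 3 4 5 5 7 9 9 10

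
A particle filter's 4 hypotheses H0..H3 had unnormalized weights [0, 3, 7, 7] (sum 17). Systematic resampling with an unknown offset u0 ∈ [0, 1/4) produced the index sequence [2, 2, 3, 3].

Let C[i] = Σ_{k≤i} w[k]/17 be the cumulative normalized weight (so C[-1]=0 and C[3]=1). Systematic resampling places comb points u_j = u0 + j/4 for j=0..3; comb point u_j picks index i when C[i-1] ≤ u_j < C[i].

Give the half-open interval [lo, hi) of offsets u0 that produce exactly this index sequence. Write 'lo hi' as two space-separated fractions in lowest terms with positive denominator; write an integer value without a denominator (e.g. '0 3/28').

C = [0, 3/17, 10/17, 1]
j=0 picked index 2: u0 ∈ [3/17, 10/17)
j=1 picked index 2: u0 ∈ [-5/68, 23/68)
j=2 picked index 3: u0 ∈ [3/34, 1/2)
j=3 picked index 3: u0 ∈ [-11/68, 1/4)
intersection: [3/17, 1/4)

3/17 1/4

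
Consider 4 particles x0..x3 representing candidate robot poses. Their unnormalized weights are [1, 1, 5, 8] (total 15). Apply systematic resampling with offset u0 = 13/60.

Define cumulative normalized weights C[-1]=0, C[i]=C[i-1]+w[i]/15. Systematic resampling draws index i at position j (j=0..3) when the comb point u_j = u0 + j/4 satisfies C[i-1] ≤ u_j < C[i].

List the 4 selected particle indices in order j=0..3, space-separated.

C = [1/15, 2/15, 7/15, 1]
j=0: u_0=13/60 ∈ [2/15, 7/15) → index 2
j=1: u_1=7/15 ∈ [7/15, 1) → index 3
j=2: u_2=43/60 ∈ [7/15, 1) → index 3
j=3: u_3=29/30 ∈ [7/15, 1) → index 3

2 3 3 3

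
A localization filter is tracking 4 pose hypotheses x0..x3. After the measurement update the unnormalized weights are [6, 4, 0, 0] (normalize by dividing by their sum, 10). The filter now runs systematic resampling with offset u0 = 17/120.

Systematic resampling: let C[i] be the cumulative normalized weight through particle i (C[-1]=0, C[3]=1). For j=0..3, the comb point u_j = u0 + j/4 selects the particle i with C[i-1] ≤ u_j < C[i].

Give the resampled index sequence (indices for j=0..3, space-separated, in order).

0 0 1 1

C = [3/5, 1, 1, 1]
j=0: u_0=17/120 ∈ [0, 3/5) → index 0
j=1: u_1=47/120 ∈ [0, 3/5) → index 0
j=2: u_2=77/120 ∈ [3/5, 1) → index 1
j=3: u_3=107/120 ∈ [3/5, 1) → index 1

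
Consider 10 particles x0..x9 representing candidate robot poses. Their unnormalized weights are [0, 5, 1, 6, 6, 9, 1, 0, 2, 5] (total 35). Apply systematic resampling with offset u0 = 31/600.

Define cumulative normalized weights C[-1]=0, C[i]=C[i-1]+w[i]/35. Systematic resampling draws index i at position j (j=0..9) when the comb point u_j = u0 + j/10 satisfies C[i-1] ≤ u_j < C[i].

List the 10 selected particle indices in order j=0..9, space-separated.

C = [0, 1/7, 6/35, 12/35, 18/35, 27/35, 4/5, 4/5, 6/7, 1]
j=0: u_0=31/600 ∈ [0, 1/7) → index 1
j=1: u_1=91/600 ∈ [1/7, 6/35) → index 2
j=2: u_2=151/600 ∈ [6/35, 12/35) → index 3
j=3: u_3=211/600 ∈ [12/35, 18/35) → index 4
j=4: u_4=271/600 ∈ [12/35, 18/35) → index 4
j=5: u_5=331/600 ∈ [18/35, 27/35) → index 5
j=6: u_6=391/600 ∈ [18/35, 27/35) → index 5
j=7: u_7=451/600 ∈ [18/35, 27/35) → index 5
j=8: u_8=511/600 ∈ [4/5, 6/7) → index 8
j=9: u_9=571/600 ∈ [6/7, 1) → index 9

1 2 3 4 4 5 5 5 8 9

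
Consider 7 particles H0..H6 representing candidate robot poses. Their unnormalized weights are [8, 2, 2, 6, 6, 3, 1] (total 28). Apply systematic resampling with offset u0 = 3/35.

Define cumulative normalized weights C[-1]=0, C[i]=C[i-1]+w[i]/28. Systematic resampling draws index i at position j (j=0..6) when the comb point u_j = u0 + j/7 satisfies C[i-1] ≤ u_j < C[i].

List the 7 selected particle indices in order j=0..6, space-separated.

0 0 2 3 4 4 5

C = [2/7, 5/14, 3/7, 9/14, 6/7, 27/28, 1]
j=0: u_0=3/35 ∈ [0, 2/7) → index 0
j=1: u_1=8/35 ∈ [0, 2/7) → index 0
j=2: u_2=13/35 ∈ [5/14, 3/7) → index 2
j=3: u_3=18/35 ∈ [3/7, 9/14) → index 3
j=4: u_4=23/35 ∈ [9/14, 6/7) → index 4
j=5: u_5=4/5 ∈ [9/14, 6/7) → index 4
j=6: u_6=33/35 ∈ [6/7, 27/28) → index 5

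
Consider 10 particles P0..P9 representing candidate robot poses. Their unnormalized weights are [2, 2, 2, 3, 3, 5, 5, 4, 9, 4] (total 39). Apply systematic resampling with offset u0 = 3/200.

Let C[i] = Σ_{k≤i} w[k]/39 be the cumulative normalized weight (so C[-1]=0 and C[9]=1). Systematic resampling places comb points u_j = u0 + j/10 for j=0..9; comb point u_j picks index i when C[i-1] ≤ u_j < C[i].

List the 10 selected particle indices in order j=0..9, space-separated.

0 2 3 5 5 6 7 8 8 9

C = [2/39, 4/39, 2/13, 3/13, 4/13, 17/39, 22/39, 2/3, 35/39, 1]
j=0: u_0=3/200 ∈ [0, 2/39) → index 0
j=1: u_1=23/200 ∈ [4/39, 2/13) → index 2
j=2: u_2=43/200 ∈ [2/13, 3/13) → index 3
j=3: u_3=63/200 ∈ [4/13, 17/39) → index 5
j=4: u_4=83/200 ∈ [4/13, 17/39) → index 5
j=5: u_5=103/200 ∈ [17/39, 22/39) → index 6
j=6: u_6=123/200 ∈ [22/39, 2/3) → index 7
j=7: u_7=143/200 ∈ [2/3, 35/39) → index 8
j=8: u_8=163/200 ∈ [2/3, 35/39) → index 8
j=9: u_9=183/200 ∈ [35/39, 1) → index 9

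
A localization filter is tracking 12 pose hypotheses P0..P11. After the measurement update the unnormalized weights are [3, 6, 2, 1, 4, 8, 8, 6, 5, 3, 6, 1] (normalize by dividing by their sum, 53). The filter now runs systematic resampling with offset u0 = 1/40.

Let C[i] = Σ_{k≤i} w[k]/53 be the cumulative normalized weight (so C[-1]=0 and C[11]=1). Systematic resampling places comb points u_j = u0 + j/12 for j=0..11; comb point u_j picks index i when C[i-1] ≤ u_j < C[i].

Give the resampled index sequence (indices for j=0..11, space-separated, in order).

0 1 2 4 5 5 6 7 7 8 9 10

C = [3/53, 9/53, 11/53, 12/53, 16/53, 24/53, 32/53, 38/53, 43/53, 46/53, 52/53, 1]
j=0: u_0=1/40 ∈ [0, 3/53) → index 0
j=1: u_1=13/120 ∈ [3/53, 9/53) → index 1
j=2: u_2=23/120 ∈ [9/53, 11/53) → index 2
j=3: u_3=11/40 ∈ [12/53, 16/53) → index 4
j=4: u_4=43/120 ∈ [16/53, 24/53) → index 5
j=5: u_5=53/120 ∈ [16/53, 24/53) → index 5
j=6: u_6=21/40 ∈ [24/53, 32/53) → index 6
j=7: u_7=73/120 ∈ [32/53, 38/53) → index 7
j=8: u_8=83/120 ∈ [32/53, 38/53) → index 7
j=9: u_9=31/40 ∈ [38/53, 43/53) → index 8
j=10: u_10=103/120 ∈ [43/53, 46/53) → index 9
j=11: u_11=113/120 ∈ [46/53, 52/53) → index 10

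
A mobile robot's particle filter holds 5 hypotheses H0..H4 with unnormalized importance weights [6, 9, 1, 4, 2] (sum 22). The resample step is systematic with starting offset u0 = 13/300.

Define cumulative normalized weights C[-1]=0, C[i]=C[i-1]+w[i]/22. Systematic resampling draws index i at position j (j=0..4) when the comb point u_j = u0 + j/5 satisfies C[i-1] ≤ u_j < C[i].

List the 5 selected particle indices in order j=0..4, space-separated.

0 0 1 1 3

C = [3/11, 15/22, 8/11, 10/11, 1]
j=0: u_0=13/300 ∈ [0, 3/11) → index 0
j=1: u_1=73/300 ∈ [0, 3/11) → index 0
j=2: u_2=133/300 ∈ [3/11, 15/22) → index 1
j=3: u_3=193/300 ∈ [3/11, 15/22) → index 1
j=4: u_4=253/300 ∈ [8/11, 10/11) → index 3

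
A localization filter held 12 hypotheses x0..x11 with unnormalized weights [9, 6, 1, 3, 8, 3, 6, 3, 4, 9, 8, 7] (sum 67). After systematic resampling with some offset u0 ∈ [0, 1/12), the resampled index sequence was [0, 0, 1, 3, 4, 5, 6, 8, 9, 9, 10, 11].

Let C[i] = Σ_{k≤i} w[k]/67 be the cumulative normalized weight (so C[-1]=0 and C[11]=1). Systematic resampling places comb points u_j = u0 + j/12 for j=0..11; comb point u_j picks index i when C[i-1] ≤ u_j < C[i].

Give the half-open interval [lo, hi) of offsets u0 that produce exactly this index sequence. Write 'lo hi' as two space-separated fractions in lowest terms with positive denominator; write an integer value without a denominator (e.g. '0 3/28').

C = [9/67, 15/67, 16/67, 19/67, 27/67, 30/67, 36/67, 39/67, 43/67, 52/67, 60/67, 1]
j=0 picked index 0: u0 ∈ [0, 9/67)
j=1 picked index 0: u0 ∈ [-1/12, 41/804)
j=2 picked index 1: u0 ∈ [-13/402, 23/402)
j=3 picked index 3: u0 ∈ [-3/268, 9/268)
j=4 picked index 4: u0 ∈ [-10/201, 14/201)
j=5 picked index 5: u0 ∈ [-11/804, 25/804)
j=6 picked index 6: u0 ∈ [-7/134, 5/134)
j=7 picked index 8: u0 ∈ [-1/804, 47/804)
j=8 picked index 9: u0 ∈ [-5/201, 22/201)
j=9 picked index 9: u0 ∈ [-29/268, 7/268)
j=10 picked index 10: u0 ∈ [-23/402, 25/402)
j=11 picked index 11: u0 ∈ [-17/804, 1/12)
intersection: [0, 7/268)

0 7/268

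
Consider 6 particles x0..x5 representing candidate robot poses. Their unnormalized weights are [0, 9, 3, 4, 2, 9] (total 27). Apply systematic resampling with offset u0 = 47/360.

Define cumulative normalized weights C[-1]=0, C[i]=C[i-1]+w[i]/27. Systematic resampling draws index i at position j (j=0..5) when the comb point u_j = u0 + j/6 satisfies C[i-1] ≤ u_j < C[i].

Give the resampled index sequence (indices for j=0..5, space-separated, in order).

C = [0, 1/3, 4/9, 16/27, 2/3, 1]
j=0: u_0=47/360 ∈ [0, 1/3) → index 1
j=1: u_1=107/360 ∈ [0, 1/3) → index 1
j=2: u_2=167/360 ∈ [4/9, 16/27) → index 3
j=3: u_3=227/360 ∈ [16/27, 2/3) → index 4
j=4: u_4=287/360 ∈ [2/3, 1) → index 5
j=5: u_5=347/360 ∈ [2/3, 1) → index 5

1 1 3 4 5 5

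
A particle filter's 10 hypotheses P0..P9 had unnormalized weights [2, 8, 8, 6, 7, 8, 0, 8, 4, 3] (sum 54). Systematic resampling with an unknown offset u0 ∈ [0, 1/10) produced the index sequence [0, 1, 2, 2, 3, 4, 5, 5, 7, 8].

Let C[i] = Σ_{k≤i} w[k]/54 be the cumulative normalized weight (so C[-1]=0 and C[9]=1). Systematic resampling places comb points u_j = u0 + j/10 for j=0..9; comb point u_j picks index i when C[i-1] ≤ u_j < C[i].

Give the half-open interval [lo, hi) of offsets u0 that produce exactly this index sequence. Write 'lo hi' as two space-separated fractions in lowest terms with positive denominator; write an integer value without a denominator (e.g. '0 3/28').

C = [1/27, 5/27, 1/3, 4/9, 31/54, 13/18, 13/18, 47/54, 17/18, 1]
j=0 picked index 0: u0 ∈ [0, 1/27)
j=1 picked index 1: u0 ∈ [-17/270, 23/270)
j=2 picked index 2: u0 ∈ [-2/135, 2/15)
j=3 picked index 2: u0 ∈ [-31/270, 1/30)
j=4 picked index 3: u0 ∈ [-1/15, 2/45)
j=5 picked index 4: u0 ∈ [-1/18, 2/27)
j=6 picked index 5: u0 ∈ [-7/270, 11/90)
j=7 picked index 5: u0 ∈ [-17/135, 1/45)
j=8 picked index 7: u0 ∈ [-7/90, 19/270)
j=9 picked index 8: u0 ∈ [-4/135, 2/45)
intersection: [0, 1/45)

0 1/45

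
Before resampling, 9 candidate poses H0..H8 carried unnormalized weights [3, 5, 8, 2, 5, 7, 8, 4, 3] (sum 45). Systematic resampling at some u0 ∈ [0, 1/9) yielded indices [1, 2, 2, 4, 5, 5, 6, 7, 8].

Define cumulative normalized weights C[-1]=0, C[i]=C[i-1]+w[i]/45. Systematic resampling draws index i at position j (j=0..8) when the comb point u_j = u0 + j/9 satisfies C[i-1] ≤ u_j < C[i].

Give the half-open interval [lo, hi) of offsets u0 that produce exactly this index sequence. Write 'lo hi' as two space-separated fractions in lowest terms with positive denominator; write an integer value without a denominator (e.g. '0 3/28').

1/15 1/9

C = [1/15, 8/45, 16/45, 2/5, 23/45, 2/3, 38/45, 14/15, 1]
j=0 picked index 1: u0 ∈ [1/15, 8/45)
j=1 picked index 2: u0 ∈ [1/15, 11/45)
j=2 picked index 2: u0 ∈ [-2/45, 2/15)
j=3 picked index 4: u0 ∈ [1/15, 8/45)
j=4 picked index 5: u0 ∈ [1/15, 2/9)
j=5 picked index 5: u0 ∈ [-2/45, 1/9)
j=6 picked index 6: u0 ∈ [0, 8/45)
j=7 picked index 7: u0 ∈ [1/15, 7/45)
j=8 picked index 8: u0 ∈ [2/45, 1/9)
intersection: [1/15, 1/9)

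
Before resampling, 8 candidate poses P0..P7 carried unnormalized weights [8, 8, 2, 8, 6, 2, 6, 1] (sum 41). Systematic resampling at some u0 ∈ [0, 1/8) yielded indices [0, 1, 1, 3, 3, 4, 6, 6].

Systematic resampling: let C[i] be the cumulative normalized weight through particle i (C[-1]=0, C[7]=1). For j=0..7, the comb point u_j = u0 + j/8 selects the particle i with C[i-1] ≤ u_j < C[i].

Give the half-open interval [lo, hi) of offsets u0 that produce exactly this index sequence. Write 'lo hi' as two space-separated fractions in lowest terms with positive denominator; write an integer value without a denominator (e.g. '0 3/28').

13/164 33/328

C = [8/41, 16/41, 18/41, 26/41, 32/41, 34/41, 40/41, 1]
j=0 picked index 0: u0 ∈ [0, 8/41)
j=1 picked index 1: u0 ∈ [23/328, 87/328)
j=2 picked index 1: u0 ∈ [-9/164, 23/164)
j=3 picked index 3: u0 ∈ [21/328, 85/328)
j=4 picked index 3: u0 ∈ [-5/82, 11/82)
j=5 picked index 4: u0 ∈ [3/328, 51/328)
j=6 picked index 6: u0 ∈ [13/164, 37/164)
j=7 picked index 6: u0 ∈ [-15/328, 33/328)
intersection: [13/164, 33/328)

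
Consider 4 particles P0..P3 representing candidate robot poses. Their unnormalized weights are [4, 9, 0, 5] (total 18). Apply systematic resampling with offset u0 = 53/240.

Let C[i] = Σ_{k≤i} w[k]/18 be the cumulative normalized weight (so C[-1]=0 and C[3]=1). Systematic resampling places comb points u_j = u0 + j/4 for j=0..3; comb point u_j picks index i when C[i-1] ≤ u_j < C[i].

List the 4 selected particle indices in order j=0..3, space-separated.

C = [2/9, 13/18, 13/18, 1]
j=0: u_0=53/240 ∈ [0, 2/9) → index 0
j=1: u_1=113/240 ∈ [2/9, 13/18) → index 1
j=2: u_2=173/240 ∈ [2/9, 13/18) → index 1
j=3: u_3=233/240 ∈ [13/18, 1) → index 3

0 1 1 3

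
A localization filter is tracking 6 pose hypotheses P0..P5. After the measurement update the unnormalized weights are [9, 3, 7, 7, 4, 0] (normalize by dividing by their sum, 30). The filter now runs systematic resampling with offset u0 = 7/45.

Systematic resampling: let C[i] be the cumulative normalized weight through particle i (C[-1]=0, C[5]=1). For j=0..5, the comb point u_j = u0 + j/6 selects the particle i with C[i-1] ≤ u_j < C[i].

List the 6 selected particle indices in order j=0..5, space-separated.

C = [3/10, 2/5, 19/30, 13/15, 1, 1]
j=0: u_0=7/45 ∈ [0, 3/10) → index 0
j=1: u_1=29/90 ∈ [3/10, 2/5) → index 1
j=2: u_2=22/45 ∈ [2/5, 19/30) → index 2
j=3: u_3=59/90 ∈ [19/30, 13/15) → index 3
j=4: u_4=37/45 ∈ [19/30, 13/15) → index 3
j=5: u_5=89/90 ∈ [13/15, 1) → index 4

0 1 2 3 3 4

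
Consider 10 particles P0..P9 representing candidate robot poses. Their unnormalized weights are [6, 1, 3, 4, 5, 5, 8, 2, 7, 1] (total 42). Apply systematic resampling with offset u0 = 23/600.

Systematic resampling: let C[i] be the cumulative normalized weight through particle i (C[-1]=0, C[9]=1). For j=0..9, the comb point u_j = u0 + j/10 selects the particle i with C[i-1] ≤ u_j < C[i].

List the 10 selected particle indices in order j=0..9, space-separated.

C = [1/7, 1/6, 5/21, 1/3, 19/42, 4/7, 16/21, 17/21, 41/42, 1]
j=0: u_0=23/600 ∈ [0, 1/7) → index 0
j=1: u_1=83/600 ∈ [0, 1/7) → index 0
j=2: u_2=143/600 ∈ [5/21, 1/3) → index 3
j=3: u_3=203/600 ∈ [1/3, 19/42) → index 4
j=4: u_4=263/600 ∈ [1/3, 19/42) → index 4
j=5: u_5=323/600 ∈ [19/42, 4/7) → index 5
j=6: u_6=383/600 ∈ [4/7, 16/21) → index 6
j=7: u_7=443/600 ∈ [4/7, 16/21) → index 6
j=8: u_8=503/600 ∈ [17/21, 41/42) → index 8
j=9: u_9=563/600 ∈ [17/21, 41/42) → index 8

0 0 3 4 4 5 6 6 8 8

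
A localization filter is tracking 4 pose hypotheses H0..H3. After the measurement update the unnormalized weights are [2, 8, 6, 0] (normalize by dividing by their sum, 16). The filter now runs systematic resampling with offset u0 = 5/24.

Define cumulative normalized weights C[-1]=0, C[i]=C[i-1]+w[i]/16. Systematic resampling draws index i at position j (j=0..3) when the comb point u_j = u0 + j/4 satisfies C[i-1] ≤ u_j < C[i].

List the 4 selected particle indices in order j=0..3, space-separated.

1 1 2 2

C = [1/8, 5/8, 1, 1]
j=0: u_0=5/24 ∈ [1/8, 5/8) → index 1
j=1: u_1=11/24 ∈ [1/8, 5/8) → index 1
j=2: u_2=17/24 ∈ [5/8, 1) → index 2
j=3: u_3=23/24 ∈ [5/8, 1) → index 2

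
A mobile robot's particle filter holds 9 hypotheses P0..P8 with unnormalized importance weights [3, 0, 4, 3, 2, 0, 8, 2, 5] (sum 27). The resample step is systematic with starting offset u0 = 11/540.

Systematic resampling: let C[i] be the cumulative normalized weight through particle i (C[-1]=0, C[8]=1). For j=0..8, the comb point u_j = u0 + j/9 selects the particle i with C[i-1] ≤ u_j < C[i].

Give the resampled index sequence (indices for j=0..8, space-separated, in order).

0 2 2 3 6 6 6 7 8

C = [1/9, 1/9, 7/27, 10/27, 4/9, 4/9, 20/27, 22/27, 1]
j=0: u_0=11/540 ∈ [0, 1/9) → index 0
j=1: u_1=71/540 ∈ [1/9, 7/27) → index 2
j=2: u_2=131/540 ∈ [1/9, 7/27) → index 2
j=3: u_3=191/540 ∈ [7/27, 10/27) → index 3
j=4: u_4=251/540 ∈ [4/9, 20/27) → index 6
j=5: u_5=311/540 ∈ [4/9, 20/27) → index 6
j=6: u_6=371/540 ∈ [4/9, 20/27) → index 6
j=7: u_7=431/540 ∈ [20/27, 22/27) → index 7
j=8: u_8=491/540 ∈ [22/27, 1) → index 8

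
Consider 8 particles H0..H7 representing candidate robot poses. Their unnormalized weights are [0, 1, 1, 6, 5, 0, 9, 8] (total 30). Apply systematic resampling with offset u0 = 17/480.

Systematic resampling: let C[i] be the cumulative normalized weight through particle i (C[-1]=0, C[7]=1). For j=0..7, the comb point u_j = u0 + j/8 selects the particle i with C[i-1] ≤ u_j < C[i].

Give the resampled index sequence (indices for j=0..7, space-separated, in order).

2 3 4 4 6 6 7 7

C = [0, 1/30, 1/15, 4/15, 13/30, 13/30, 11/15, 1]
j=0: u_0=17/480 ∈ [1/30, 1/15) → index 2
j=1: u_1=77/480 ∈ [1/15, 4/15) → index 3
j=2: u_2=137/480 ∈ [4/15, 13/30) → index 4
j=3: u_3=197/480 ∈ [4/15, 13/30) → index 4
j=4: u_4=257/480 ∈ [13/30, 11/15) → index 6
j=5: u_5=317/480 ∈ [13/30, 11/15) → index 6
j=6: u_6=377/480 ∈ [11/15, 1) → index 7
j=7: u_7=437/480 ∈ [11/15, 1) → index 7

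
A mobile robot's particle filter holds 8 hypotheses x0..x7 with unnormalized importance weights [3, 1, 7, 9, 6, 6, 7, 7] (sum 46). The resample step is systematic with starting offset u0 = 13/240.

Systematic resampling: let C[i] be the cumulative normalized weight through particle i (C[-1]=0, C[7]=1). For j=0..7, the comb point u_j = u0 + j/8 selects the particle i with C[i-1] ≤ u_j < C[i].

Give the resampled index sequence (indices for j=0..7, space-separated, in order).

0 2 3 3 4 5 6 7

C = [3/46, 2/23, 11/46, 10/23, 13/23, 16/23, 39/46, 1]
j=0: u_0=13/240 ∈ [0, 3/46) → index 0
j=1: u_1=43/240 ∈ [2/23, 11/46) → index 2
j=2: u_2=73/240 ∈ [11/46, 10/23) → index 3
j=3: u_3=103/240 ∈ [11/46, 10/23) → index 3
j=4: u_4=133/240 ∈ [10/23, 13/23) → index 4
j=5: u_5=163/240 ∈ [13/23, 16/23) → index 5
j=6: u_6=193/240 ∈ [16/23, 39/46) → index 6
j=7: u_7=223/240 ∈ [39/46, 1) → index 7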